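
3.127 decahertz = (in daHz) 3.127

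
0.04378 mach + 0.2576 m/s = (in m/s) 15.16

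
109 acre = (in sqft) 4.748e+06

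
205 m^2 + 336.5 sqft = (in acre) 0.05838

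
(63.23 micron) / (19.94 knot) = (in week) 1.019e-11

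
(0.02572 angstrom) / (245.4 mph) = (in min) 3.907e-16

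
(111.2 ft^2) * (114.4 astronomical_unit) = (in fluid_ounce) 5.978e+18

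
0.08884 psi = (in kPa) 0.6125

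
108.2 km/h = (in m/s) 30.06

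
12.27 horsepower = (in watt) 9150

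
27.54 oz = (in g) 780.7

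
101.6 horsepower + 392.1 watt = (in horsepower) 102.1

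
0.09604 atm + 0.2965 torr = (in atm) 0.09643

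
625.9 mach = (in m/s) 2.131e+05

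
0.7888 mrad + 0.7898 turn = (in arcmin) 1.706e+04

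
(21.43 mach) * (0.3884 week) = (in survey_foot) 5.624e+09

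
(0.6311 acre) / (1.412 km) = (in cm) 180.9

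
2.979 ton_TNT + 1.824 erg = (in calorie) 2.979e+09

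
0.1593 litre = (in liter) 0.1593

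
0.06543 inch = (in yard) 0.001818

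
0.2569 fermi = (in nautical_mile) 1.387e-19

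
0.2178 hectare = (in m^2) 2178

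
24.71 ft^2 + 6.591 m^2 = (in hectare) 0.0008887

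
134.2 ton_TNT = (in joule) 5.615e+11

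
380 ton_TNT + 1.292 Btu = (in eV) 9.924e+30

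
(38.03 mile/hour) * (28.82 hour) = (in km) 1764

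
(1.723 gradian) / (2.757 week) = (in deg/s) 9.3e-07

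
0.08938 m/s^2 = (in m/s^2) 0.08938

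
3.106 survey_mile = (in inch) 1.968e+05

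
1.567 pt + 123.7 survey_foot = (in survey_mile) 0.02343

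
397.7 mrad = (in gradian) 25.32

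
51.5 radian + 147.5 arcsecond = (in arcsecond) 1.062e+07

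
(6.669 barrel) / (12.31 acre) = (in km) 2.128e-08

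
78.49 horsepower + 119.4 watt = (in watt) 5.865e+04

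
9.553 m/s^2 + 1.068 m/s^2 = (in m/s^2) 10.62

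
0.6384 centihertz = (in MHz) 6.384e-09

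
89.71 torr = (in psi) 1.735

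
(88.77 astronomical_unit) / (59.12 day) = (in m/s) 2.6e+06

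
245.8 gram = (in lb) 0.5419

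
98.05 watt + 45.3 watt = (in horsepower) 0.1922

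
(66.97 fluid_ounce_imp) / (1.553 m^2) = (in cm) 0.1225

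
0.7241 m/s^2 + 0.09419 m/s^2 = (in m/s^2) 0.8183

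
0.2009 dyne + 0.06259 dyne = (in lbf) 5.923e-07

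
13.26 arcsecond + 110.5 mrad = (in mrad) 110.6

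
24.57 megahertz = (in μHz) 2.457e+13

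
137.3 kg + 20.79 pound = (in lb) 323.5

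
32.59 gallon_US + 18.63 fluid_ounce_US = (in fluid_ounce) 4190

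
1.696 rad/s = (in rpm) 16.2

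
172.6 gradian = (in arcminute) 9320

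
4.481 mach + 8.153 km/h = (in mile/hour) 3418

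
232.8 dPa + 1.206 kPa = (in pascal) 1229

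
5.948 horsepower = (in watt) 4435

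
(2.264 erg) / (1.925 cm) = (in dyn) 1.176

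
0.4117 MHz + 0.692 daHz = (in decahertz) 4.117e+04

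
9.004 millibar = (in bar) 0.009004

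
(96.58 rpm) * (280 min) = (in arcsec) 3.505e+10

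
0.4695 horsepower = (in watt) 350.1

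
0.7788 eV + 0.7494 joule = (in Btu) 0.0007103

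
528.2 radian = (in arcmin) 1.816e+06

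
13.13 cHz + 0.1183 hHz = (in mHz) 1.196e+04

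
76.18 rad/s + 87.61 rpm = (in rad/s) 85.35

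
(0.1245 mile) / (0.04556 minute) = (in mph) 164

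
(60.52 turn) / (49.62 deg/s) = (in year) 1.392e-05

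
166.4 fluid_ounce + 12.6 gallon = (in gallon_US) 13.9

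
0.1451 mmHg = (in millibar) 0.1935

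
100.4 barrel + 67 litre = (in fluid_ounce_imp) 5.642e+05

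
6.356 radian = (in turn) 1.012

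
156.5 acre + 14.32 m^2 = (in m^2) 6.333e+05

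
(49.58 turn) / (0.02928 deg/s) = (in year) 0.01933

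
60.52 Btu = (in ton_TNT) 1.526e-05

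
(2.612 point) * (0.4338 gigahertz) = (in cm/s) 3.997e+07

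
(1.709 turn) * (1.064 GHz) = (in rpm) 1.091e+11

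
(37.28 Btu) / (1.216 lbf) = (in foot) 2.386e+04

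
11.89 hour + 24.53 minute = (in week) 0.07321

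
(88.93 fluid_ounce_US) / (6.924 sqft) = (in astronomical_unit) 2.733e-14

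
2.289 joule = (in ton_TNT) 5.471e-10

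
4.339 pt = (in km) 1.531e-06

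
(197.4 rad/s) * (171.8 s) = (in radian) 3.391e+04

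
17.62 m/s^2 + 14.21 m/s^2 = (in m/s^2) 31.83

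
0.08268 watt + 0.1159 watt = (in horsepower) 0.0002663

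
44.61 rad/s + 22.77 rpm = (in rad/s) 46.99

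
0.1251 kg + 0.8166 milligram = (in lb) 0.2758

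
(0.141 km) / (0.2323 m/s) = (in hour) 0.1686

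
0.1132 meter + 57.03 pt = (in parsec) 4.321e-18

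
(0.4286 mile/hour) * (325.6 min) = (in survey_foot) 1.228e+04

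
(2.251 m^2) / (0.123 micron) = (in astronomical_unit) 0.0001223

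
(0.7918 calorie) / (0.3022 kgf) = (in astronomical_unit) 7.473e-12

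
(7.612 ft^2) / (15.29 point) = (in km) 0.1311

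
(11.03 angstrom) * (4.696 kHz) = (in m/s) 5.18e-06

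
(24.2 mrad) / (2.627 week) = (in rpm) 1.455e-07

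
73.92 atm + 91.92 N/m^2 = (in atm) 73.92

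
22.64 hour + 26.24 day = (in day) 27.18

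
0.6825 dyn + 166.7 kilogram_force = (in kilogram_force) 166.7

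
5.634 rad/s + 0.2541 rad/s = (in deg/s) 337.4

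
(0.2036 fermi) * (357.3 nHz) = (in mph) 1.627e-22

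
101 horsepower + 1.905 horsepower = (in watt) 7.674e+04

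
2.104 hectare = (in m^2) 2.104e+04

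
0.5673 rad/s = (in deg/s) 32.5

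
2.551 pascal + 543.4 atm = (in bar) 550.6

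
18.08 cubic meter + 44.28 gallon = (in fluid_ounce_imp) 6.422e+05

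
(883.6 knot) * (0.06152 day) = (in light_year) 2.554e-10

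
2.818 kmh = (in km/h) 2.818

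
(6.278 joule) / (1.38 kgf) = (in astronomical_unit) 3.101e-12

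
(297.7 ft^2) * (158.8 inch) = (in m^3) 111.6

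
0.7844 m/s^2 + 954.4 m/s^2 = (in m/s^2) 955.2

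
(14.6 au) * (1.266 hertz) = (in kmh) 9.954e+12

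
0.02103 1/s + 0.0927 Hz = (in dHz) 1.137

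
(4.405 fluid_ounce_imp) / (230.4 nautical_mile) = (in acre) 7.248e-14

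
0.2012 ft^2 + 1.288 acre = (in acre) 1.288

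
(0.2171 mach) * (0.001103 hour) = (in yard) 321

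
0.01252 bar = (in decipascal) 1.252e+04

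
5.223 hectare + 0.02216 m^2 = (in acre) 12.91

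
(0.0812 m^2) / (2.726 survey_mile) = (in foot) 6.072e-05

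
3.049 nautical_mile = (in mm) 5.647e+06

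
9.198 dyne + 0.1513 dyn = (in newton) 9.349e-05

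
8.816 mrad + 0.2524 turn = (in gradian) 101.5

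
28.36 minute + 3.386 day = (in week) 0.4865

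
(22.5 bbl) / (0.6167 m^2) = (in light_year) 6.131e-16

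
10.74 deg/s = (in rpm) 1.79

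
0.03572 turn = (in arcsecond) 4.629e+04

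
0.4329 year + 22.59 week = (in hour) 7587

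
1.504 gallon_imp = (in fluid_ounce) 231.2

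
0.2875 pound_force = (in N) 1.279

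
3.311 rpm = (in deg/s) 19.87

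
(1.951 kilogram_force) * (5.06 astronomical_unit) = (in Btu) 1.373e+10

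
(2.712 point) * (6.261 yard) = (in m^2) 0.005477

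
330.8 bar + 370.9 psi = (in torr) 2.673e+05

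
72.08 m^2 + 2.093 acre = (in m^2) 8542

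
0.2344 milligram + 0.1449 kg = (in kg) 0.1449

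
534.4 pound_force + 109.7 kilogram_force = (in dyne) 3.453e+08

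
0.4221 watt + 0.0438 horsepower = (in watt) 33.08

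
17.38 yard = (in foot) 52.14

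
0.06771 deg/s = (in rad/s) 0.001182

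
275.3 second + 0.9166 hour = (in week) 0.005911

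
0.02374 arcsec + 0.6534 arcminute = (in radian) 0.0001902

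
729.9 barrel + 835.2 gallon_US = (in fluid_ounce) 4.031e+06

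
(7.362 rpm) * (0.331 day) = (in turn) 3509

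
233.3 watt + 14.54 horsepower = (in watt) 1.108e+04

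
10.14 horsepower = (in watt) 7561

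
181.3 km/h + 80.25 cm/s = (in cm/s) 5116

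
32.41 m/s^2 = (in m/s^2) 32.41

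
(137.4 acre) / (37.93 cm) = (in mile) 910.9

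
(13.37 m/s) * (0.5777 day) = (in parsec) 2.163e-11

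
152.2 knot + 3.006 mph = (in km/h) 286.7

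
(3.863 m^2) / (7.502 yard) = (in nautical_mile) 0.0003041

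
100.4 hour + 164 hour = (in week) 1.574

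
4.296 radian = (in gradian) 273.5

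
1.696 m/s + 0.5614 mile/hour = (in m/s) 1.947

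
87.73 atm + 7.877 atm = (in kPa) 9687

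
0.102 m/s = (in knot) 0.1983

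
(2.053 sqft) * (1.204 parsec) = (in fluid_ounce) 2.396e+20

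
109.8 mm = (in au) 7.34e-13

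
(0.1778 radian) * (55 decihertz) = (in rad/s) 0.9779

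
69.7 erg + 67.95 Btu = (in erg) 7.169e+11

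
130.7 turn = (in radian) 821.2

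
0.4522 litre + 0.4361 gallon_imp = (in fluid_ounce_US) 82.33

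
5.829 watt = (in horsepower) 0.007817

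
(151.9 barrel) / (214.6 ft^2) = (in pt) 3434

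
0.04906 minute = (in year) 9.334e-08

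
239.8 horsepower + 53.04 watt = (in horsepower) 239.9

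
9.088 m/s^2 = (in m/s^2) 9.088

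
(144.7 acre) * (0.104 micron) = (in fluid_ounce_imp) 2143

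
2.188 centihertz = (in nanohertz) 2.188e+07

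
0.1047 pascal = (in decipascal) 1.047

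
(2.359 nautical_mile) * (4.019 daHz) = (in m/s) 1.756e+05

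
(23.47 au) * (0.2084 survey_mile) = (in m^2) 1.178e+15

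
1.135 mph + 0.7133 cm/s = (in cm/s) 51.45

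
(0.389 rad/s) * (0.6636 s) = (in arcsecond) 5.325e+04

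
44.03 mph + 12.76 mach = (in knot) 8484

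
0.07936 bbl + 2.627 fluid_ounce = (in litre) 12.69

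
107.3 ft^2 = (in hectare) 0.0009968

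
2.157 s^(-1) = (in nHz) 2.157e+09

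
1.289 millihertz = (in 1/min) 0.07734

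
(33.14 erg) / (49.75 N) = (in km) 6.661e-11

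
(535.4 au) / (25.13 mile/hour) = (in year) 2.261e+05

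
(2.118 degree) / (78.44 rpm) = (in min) 7.5e-05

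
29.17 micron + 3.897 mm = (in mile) 2.44e-06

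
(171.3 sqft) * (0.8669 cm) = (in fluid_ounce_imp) 4856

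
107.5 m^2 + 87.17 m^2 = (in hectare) 0.01947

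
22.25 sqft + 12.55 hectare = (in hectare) 12.55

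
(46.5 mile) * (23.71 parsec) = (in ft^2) 5.893e+23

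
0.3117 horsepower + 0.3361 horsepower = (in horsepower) 0.6478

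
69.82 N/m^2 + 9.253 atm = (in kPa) 937.6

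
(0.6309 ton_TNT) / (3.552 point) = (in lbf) 4.736e+11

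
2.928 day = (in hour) 70.27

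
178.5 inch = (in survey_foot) 14.87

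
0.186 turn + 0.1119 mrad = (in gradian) 74.41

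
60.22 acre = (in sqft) 2.623e+06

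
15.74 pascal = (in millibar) 0.1574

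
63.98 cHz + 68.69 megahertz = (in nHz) 6.869e+16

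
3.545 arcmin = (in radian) 0.001031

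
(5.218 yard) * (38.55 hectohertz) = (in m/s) 1.839e+04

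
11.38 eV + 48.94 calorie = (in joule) 204.8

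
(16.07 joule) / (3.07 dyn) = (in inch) 2.061e+07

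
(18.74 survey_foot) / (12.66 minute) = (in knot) 0.01462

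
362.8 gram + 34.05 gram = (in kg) 0.3969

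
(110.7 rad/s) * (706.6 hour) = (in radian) 2.816e+08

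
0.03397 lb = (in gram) 15.41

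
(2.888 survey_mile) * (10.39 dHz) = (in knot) 9387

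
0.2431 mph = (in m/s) 0.1087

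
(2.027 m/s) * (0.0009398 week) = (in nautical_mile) 0.6221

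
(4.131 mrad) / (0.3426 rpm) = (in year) 3.651e-09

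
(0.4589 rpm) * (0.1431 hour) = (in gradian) 1576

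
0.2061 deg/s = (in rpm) 0.03435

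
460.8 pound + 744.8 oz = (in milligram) 2.301e+08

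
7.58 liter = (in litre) 7.58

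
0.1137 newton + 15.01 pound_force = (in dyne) 6.688e+06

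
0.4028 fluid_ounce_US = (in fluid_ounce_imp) 0.4193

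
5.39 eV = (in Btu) 8.185e-22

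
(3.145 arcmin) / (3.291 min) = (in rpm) 4.424e-05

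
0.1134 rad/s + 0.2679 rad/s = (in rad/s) 0.3813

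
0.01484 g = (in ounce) 0.0005235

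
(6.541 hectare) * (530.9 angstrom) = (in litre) 3.473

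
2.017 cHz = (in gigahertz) 2.017e-11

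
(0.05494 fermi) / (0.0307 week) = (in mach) 8.69e-24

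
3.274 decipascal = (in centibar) 0.0003274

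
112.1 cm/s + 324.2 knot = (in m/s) 167.9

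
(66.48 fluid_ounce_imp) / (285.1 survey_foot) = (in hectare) 2.174e-09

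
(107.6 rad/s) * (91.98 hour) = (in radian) 3.563e+07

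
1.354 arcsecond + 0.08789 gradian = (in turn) 0.0002208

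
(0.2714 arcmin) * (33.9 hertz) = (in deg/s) 0.1533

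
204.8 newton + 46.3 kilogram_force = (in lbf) 148.1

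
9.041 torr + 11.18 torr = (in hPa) 26.96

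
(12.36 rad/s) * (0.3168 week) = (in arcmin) 8.141e+09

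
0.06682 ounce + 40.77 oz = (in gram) 1158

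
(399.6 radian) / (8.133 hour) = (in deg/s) 0.782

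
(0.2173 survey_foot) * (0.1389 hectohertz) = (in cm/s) 92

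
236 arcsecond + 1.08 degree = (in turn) 0.003182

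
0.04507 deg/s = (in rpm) 0.007512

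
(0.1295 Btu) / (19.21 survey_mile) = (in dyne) 441.9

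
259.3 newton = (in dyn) 2.593e+07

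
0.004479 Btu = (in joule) 4.726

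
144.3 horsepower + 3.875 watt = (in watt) 1.076e+05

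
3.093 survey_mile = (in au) 3.327e-08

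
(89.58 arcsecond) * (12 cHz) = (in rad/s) 5.212e-05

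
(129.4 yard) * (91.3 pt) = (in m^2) 3.811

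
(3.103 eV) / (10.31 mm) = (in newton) 4.822e-17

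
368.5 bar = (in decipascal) 3.685e+08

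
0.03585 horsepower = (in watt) 26.73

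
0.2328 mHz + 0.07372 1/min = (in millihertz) 1.461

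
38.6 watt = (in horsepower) 0.05176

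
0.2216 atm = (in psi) 3.257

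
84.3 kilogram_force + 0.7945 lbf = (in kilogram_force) 84.66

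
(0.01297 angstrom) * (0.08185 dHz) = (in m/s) 1.062e-14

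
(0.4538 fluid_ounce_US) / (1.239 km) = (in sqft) 1.166e-07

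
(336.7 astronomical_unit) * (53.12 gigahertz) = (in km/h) 9.632e+24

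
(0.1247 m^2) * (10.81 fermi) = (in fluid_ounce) 4.558e-11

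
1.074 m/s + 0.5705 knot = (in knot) 2.658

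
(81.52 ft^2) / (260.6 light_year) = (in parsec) 9.955e-35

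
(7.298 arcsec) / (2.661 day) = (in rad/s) 1.539e-10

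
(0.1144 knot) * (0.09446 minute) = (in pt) 945.5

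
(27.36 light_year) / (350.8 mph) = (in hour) 4.585e+11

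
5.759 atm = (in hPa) 5835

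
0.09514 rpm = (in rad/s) 0.009963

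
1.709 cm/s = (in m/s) 0.01709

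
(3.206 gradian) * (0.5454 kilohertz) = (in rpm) 262.3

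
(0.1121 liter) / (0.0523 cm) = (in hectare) 2.143e-05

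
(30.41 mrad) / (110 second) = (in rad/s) 0.0002765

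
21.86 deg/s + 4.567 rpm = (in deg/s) 49.26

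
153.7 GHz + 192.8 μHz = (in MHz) 1.537e+05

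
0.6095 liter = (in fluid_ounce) 20.61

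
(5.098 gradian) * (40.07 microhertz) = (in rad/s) 3.209e-06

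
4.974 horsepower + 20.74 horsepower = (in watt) 1.917e+04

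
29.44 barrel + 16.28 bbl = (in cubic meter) 7.269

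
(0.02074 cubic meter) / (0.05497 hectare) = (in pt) 0.107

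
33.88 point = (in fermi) 1.195e+13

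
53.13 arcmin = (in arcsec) 3188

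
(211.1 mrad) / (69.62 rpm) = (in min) 0.0004826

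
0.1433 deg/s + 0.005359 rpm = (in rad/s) 0.003062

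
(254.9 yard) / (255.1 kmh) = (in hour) 0.0009137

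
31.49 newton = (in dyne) 3.149e+06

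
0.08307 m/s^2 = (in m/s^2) 0.08307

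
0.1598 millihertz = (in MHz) 1.598e-10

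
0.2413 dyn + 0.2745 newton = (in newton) 0.2745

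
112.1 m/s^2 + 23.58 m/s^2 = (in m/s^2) 135.7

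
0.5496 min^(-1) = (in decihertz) 0.0916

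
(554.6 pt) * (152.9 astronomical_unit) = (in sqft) 4.817e+13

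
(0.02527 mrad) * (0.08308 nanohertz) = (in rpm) 2.005e-14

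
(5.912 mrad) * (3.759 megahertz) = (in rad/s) 2.222e+04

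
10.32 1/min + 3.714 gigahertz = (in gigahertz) 3.714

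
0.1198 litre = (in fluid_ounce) 4.051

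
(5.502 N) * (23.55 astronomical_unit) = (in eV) 1.21e+32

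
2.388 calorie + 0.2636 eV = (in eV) 6.236e+19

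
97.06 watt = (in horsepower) 0.1302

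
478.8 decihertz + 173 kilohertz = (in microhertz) 1.73e+11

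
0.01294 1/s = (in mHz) 12.94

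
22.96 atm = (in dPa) 2.326e+07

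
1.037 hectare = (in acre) 2.562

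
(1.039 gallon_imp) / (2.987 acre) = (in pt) 0.001108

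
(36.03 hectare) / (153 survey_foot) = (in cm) 7.726e+05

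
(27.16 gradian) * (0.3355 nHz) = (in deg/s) 8.201e-09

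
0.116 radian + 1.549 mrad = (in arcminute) 404.1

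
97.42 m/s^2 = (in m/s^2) 97.42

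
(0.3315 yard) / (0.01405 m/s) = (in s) 21.57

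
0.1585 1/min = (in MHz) 2.642e-09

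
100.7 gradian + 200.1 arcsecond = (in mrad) 1583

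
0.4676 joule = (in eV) 2.919e+18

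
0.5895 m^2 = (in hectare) 5.895e-05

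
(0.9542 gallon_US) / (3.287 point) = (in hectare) 0.0003115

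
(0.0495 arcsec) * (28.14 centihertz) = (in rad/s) 6.753e-08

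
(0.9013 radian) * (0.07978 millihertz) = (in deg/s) 0.00412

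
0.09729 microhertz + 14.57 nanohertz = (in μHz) 0.1119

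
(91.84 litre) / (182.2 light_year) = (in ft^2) 5.735e-19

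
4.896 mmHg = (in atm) 0.006442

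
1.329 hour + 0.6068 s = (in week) 0.007912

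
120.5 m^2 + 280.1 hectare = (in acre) 692.2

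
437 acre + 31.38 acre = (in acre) 468.4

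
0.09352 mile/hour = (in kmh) 0.1505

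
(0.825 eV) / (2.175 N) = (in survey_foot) 1.994e-19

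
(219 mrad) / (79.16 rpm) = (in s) 0.02642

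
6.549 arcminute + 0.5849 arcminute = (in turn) 0.0003303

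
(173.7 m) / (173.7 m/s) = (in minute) 0.01667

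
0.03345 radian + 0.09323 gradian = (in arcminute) 120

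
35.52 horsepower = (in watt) 2.649e+04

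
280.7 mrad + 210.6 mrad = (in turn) 0.07819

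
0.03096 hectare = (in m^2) 309.6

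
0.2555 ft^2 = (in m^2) 0.02374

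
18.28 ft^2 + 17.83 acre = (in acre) 17.83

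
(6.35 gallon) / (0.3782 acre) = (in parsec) 5.09e-22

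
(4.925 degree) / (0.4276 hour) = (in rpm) 0.0005332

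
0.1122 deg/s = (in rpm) 0.0187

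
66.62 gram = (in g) 66.62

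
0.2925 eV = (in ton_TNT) 1.12e-29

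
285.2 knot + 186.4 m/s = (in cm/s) 3.331e+04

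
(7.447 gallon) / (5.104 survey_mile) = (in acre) 8.48e-10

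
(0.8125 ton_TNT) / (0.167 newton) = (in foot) 6.679e+10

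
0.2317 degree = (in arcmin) 13.9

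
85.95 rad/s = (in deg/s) 4925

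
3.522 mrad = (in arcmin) 12.11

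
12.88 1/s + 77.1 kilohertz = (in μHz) 7.711e+10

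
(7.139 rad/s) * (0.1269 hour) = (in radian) 3261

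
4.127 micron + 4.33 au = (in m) 6.478e+11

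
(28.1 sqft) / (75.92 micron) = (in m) 3.439e+04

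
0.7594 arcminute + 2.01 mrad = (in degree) 0.1278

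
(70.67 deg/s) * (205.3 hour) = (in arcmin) 3.134e+09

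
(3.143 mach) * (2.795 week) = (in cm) 1.809e+11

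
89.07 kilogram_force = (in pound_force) 196.4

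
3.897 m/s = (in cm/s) 389.7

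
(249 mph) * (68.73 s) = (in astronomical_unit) 5.114e-08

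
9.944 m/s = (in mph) 22.24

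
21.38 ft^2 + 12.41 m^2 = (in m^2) 14.4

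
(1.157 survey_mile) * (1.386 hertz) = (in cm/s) 2.581e+05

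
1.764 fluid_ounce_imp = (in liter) 0.05012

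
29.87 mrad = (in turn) 0.004754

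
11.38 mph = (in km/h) 18.31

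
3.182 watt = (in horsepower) 0.004267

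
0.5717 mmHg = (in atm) 0.0007522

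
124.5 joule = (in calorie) 29.76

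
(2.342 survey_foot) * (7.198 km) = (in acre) 1.27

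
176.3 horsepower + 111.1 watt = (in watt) 1.316e+05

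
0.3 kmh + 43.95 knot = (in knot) 44.11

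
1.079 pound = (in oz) 17.26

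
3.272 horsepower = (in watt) 2440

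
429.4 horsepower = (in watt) 3.202e+05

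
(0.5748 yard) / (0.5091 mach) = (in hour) 8.422e-07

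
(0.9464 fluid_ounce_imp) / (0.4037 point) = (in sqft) 2.032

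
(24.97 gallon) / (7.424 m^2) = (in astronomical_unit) 8.511e-14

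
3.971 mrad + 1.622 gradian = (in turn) 0.004687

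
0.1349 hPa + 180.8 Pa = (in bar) 0.001943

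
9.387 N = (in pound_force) 2.11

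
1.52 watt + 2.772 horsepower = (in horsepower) 2.774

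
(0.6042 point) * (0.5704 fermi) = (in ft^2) 1.309e-18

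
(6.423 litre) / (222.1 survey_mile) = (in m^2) 1.797e-08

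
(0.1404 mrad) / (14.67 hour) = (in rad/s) 2.658e-09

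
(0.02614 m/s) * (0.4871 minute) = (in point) 2166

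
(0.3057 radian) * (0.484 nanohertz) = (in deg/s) 8.477e-09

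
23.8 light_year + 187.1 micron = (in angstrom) 2.252e+27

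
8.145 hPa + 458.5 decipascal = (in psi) 0.1248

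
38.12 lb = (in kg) 17.29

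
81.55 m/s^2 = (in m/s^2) 81.55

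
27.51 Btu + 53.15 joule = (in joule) 2.908e+04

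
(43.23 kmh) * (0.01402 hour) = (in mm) 6.061e+05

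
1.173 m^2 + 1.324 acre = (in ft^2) 5.769e+04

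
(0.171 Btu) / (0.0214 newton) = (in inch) 3.319e+05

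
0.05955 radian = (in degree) 3.412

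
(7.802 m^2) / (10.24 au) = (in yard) 5.57e-12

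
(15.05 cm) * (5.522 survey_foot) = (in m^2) 0.2533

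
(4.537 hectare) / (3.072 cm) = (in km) 1477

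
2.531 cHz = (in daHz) 0.002531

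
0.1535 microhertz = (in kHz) 1.535e-10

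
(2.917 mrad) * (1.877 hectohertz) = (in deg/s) 31.37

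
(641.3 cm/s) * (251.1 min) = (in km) 96.62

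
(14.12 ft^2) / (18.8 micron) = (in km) 69.78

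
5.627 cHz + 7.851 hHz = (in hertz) 785.2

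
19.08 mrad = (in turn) 0.003037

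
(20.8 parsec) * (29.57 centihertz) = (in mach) 5.574e+14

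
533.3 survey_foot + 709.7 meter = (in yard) 953.9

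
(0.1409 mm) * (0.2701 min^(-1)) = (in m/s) 6.343e-07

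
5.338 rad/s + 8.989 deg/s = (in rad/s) 5.495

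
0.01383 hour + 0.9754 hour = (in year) 0.0001129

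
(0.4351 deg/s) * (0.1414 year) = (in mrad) 3.386e+07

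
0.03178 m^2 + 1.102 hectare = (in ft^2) 1.186e+05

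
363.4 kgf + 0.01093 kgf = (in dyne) 3.564e+08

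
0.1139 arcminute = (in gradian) 0.002109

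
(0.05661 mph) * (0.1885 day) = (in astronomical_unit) 2.755e-09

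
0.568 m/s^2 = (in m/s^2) 0.568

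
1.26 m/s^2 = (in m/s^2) 1.26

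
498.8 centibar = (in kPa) 498.8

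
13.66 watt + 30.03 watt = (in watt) 43.69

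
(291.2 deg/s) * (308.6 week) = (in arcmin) 3.261e+12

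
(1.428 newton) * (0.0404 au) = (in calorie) 2.063e+09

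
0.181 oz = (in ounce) 0.181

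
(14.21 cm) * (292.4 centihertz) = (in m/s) 0.4155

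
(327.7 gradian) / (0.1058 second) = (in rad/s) 48.65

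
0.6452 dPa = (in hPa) 0.0006452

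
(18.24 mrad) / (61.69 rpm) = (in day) 3.268e-08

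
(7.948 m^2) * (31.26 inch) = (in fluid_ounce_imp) 2.221e+05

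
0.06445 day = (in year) 0.0001766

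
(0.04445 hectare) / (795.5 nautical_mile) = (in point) 0.8552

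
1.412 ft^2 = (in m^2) 0.1312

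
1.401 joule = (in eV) 8.744e+18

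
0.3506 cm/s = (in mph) 0.007843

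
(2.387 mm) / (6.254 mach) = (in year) 3.554e-14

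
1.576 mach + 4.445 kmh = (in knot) 1046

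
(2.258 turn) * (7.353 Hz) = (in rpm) 996.2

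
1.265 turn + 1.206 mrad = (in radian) 7.949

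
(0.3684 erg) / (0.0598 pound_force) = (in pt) 0.0003926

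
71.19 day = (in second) 6.151e+06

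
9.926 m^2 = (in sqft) 106.8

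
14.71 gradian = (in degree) 13.24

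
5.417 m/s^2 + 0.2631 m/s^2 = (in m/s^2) 5.68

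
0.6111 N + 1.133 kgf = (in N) 11.72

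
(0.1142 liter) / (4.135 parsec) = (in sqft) 9.634e-21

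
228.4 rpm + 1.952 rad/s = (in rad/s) 25.87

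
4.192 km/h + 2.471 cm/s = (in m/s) 1.189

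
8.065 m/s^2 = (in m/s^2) 8.065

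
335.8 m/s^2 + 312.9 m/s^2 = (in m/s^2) 648.7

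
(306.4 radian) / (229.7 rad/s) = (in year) 4.23e-08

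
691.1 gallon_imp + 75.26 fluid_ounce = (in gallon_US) 830.6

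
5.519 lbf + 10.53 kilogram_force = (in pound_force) 28.73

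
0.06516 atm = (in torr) 49.52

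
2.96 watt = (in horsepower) 0.003969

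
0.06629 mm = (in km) 6.629e-08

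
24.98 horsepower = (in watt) 1.863e+04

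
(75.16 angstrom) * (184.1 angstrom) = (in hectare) 1.384e-20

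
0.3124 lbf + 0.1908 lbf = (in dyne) 2.238e+05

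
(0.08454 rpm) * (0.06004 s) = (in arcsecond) 109.6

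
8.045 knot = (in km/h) 14.9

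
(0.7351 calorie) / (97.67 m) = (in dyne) 3149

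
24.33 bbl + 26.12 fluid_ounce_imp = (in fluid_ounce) 1.308e+05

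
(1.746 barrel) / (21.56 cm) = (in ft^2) 13.86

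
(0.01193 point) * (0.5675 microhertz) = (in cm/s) 2.388e-10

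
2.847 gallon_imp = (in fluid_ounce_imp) 455.5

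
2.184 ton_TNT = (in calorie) 2.184e+09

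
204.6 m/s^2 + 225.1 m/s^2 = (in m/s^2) 429.7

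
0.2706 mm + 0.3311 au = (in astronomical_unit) 0.3311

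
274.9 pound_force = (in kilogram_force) 124.7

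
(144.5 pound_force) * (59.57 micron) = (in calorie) 0.009151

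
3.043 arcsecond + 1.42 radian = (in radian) 1.42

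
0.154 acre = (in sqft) 6708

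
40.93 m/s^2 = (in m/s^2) 40.93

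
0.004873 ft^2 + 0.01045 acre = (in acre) 0.01045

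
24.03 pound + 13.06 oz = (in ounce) 397.5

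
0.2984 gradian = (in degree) 0.2686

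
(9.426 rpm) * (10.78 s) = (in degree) 609.7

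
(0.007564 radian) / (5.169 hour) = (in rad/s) 4.065e-07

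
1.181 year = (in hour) 1.035e+04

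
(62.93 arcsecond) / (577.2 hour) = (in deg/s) 8.413e-09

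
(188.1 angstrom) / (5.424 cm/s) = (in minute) 5.78e-09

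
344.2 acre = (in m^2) 1.393e+06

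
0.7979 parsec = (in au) 1.646e+05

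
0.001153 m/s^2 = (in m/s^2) 0.001153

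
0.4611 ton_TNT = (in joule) 1.929e+09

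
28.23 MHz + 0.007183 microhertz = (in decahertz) 2.823e+06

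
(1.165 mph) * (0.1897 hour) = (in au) 2.377e-09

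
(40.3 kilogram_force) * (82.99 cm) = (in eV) 2.047e+21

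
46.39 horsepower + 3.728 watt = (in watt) 3.46e+04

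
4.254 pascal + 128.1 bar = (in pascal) 1.281e+07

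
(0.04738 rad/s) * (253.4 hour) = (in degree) 2.476e+06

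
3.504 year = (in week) 182.7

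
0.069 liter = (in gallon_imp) 0.01518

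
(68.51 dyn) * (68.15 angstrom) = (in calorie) 1.116e-12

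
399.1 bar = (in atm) 393.9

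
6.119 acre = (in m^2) 2.476e+04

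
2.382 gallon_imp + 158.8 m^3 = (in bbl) 998.9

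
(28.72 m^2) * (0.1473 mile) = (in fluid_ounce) 2.302e+08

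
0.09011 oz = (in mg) 2555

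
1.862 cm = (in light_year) 1.968e-18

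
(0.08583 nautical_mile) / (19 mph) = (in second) 18.71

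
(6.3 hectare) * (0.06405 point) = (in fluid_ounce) 4.813e+04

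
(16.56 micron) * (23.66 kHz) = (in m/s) 0.3918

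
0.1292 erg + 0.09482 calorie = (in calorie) 0.09482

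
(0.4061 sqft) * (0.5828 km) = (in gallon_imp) 4837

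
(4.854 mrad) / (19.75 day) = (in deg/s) 1.63e-07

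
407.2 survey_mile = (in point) 1.858e+09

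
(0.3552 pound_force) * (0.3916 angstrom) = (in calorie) 1.479e-11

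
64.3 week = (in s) 3.889e+07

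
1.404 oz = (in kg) 0.0398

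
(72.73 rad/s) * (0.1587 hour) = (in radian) 4.155e+04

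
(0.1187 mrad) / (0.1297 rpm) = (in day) 1.012e-07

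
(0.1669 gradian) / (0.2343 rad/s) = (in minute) 0.0001865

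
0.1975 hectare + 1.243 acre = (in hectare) 0.7005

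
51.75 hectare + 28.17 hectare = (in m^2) 7.992e+05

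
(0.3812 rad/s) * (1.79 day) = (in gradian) 3.753e+06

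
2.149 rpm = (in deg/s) 12.89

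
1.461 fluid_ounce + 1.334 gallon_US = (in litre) 5.093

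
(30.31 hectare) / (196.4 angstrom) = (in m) 1.543e+13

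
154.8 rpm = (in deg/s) 928.8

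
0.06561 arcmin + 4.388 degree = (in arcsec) 1.58e+04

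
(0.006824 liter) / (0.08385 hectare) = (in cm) 8.138e-07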